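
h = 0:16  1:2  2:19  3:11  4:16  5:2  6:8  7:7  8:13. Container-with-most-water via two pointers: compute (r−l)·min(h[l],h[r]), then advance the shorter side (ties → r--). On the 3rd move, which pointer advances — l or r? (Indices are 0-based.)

l=0 r=8: min(16,13)*8=104 best=104 *, r--
l=0 r=7: min(16,7)*7=49 best=104, r--
l=0 r=6: min(16,8)*6=48 best=104, r--

r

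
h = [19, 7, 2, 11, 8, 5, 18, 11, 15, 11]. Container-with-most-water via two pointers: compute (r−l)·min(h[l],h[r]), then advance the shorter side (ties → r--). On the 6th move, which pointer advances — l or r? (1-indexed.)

[1,10] min(19,11)*9=99 best=99 * → r--
[1,9] min(19,15)*8=120 best=120 * → r--
[1,8] min(19,11)*7=77 best=120 → r--
[1,7] min(19,18)*6=108 best=120 → r--
[1,6] min(19,5)*5=25 best=120 → r--
[1,5] min(19,8)*4=32 best=120 → r--

r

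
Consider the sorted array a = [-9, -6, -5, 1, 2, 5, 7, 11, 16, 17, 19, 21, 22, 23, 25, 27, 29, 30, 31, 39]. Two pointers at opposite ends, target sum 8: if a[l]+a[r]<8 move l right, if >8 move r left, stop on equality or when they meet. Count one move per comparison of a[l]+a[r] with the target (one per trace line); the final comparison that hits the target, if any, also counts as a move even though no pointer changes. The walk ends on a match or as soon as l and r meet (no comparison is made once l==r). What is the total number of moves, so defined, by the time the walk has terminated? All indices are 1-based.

l=1 r=20: -9+39=30 >8, r--
l=1 r=19: -9+31=22 >8, r--
l=1 r=18: -9+30=21 >8, r--
l=1 r=17: -9+29=20 >8, r--
l=1 r=16: -9+27=18 >8, r--
l=1 r=15: -9+25=16 >8, r--
l=1 r=14: -9+23=14 >8, r--
l=1 r=13: -9+22=13 >8, r--
l=1 r=12: -9+21=12 >8, r--
l=1 r=11: -9+19=10 >8, r--
l=1 r=10: -9+17=8, found

11 moves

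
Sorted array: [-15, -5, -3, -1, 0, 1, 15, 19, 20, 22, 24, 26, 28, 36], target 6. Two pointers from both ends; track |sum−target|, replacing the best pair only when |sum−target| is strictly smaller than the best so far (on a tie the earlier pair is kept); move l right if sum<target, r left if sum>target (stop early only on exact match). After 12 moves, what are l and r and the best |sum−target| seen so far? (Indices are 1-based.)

l=1 r=14: -15+36=21 d=15 *, r--
l=1 r=13: -15+28=13 d=7 *, r--
l=1 r=12: -15+26=11 d=5 *, r--
l=1 r=11: -15+24=9 d=3 *, r--
l=1 r=10: -15+22=7 d=1 *, r--
l=1 r=9: -15+20=5 d=1, l++
l=2 r=9: -5+20=15 d=9, r--
l=2 r=8: -5+19=14 d=8, r--
l=2 r=7: -5+15=10 d=4, r--
l=2 r=6: -5+1=-4 d=10, l++
l=3 r=6: -3+1=-2 d=8, l++
l=4 r=6: -1+1=0 d=6, l++

l=5, r=6, best |Δ|=1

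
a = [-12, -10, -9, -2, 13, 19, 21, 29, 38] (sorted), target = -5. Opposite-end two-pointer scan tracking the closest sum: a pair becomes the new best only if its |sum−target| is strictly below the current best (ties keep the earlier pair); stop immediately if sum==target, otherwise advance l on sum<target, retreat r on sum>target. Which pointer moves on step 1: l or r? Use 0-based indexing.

l=0 r=8: -12+38=26 d=31 *, r--

r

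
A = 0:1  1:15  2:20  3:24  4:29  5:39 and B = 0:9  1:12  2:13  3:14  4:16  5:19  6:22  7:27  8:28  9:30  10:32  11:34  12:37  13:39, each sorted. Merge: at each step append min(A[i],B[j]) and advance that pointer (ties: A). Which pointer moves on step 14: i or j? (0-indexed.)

i

[i=0,j=0] A[i]=1<=B[j]=9 take 1 → i++
[i=1,j=0] A[i]=15>B[j]=9 take 9 → j++
[i=1,j=1] A[i]=15>B[j]=12 take 12 → j++
[i=1,j=2] A[i]=15>B[j]=13 take 13 → j++
[i=1,j=3] A[i]=15>B[j]=14 take 14 → j++
[i=1,j=4] A[i]=15<=B[j]=16 take 15 → i++
[i=2,j=4] A[i]=20>B[j]=16 take 16 → j++
[i=2,j=5] A[i]=20>B[j]=19 take 19 → j++
[i=2,j=6] A[i]=20<=B[j]=22 take 20 → i++
[i=3,j=6] A[i]=24>B[j]=22 take 22 → j++
[i=3,j=7] A[i]=24<=B[j]=27 take 24 → i++
[i=4,j=7] A[i]=29>B[j]=27 take 27 → j++
[i=4,j=8] A[i]=29>B[j]=28 take 28 → j++
[i=4,j=9] A[i]=29<=B[j]=30 take 29 → i++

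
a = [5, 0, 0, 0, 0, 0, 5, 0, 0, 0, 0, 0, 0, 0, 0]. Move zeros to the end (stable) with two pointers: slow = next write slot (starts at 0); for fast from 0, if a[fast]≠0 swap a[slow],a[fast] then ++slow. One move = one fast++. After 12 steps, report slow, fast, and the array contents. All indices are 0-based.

(s=0,f=0) a[fast]=5≠0 swap→a[0]=5 → slow++,fast++
(s=1,f=1) a[fast]=0 → fast++
(s=1,f=2) a[fast]=0 → fast++
(s=1,f=3) a[fast]=0 → fast++
(s=1,f=4) a[fast]=0 → fast++
(s=1,f=5) a[fast]=0 → fast++
(s=1,f=6) a[fast]=5≠0 swap→a[1]=5 → slow++,fast++
(s=2,f=7) a[fast]=0 → fast++
(s=2,f=8) a[fast]=0 → fast++
(s=2,f=9) a[fast]=0 → fast++
(s=2,f=10) a[fast]=0 → fast++
(s=2,f=11) a[fast]=0 → fast++

slow=2, fast=12, a=[5, 5, 0, 0, 0, 0, 0, 0, 0, 0, 0, 0, 0, 0, 0]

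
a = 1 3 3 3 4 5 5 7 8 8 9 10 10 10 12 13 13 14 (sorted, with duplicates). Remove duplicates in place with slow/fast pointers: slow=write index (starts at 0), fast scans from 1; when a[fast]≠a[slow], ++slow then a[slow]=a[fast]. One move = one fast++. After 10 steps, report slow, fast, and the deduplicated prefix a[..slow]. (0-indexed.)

(s=0,f=1) a[fast]=3≠a[slow]=1 write a[1]=3 → slow++,fast++
(s=1,f=2) a[fast]=3=a[slow] dup → fast++
(s=1,f=3) a[fast]=3=a[slow] dup → fast++
(s=1,f=4) a[fast]=4≠a[slow]=3 write a[2]=4 → slow++,fast++
(s=2,f=5) a[fast]=5≠a[slow]=4 write a[3]=5 → slow++,fast++
(s=3,f=6) a[fast]=5=a[slow] dup → fast++
(s=3,f=7) a[fast]=7≠a[slow]=5 write a[4]=7 → slow++,fast++
(s=4,f=8) a[fast]=8≠a[slow]=7 write a[5]=8 → slow++,fast++
(s=5,f=9) a[fast]=8=a[slow] dup → fast++
(s=5,f=10) a[fast]=9≠a[slow]=8 write a[6]=9 → slow++,fast++

slow=6, fast=11, prefix=[1, 3, 4, 5, 7, 8, 9]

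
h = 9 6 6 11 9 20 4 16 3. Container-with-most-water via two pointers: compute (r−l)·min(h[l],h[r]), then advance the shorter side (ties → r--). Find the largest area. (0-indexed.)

max area = 63

[0,8] min(9,3)*8=24 best=24 * → r--
[0,7] min(9,16)*7=63 best=63 * → l++
[1,7] min(6,16)*6=36 best=63 → l++
[2,7] min(6,16)*5=30 best=63 → l++
[3,7] min(11,16)*4=44 best=63 → l++
[4,7] min(9,16)*3=27 best=63 → l++
[5,7] min(20,16)*2=32 best=63 → r--
[5,6] min(20,4)*1=4 best=63 → r--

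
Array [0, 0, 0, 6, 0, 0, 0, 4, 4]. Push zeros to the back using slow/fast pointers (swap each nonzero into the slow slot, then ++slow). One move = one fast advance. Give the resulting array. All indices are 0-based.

slow=0 fast=0: a[fast]=0, fast++
slow=0 fast=1: a[fast]=0, fast++
slow=0 fast=2: a[fast]=0, fast++
slow=0 fast=3: a[fast]=6≠0 swap→a[0]=6, slow++,fast++
slow=1 fast=4: a[fast]=0, fast++
slow=1 fast=5: a[fast]=0, fast++
slow=1 fast=6: a[fast]=0, fast++
slow=1 fast=7: a[fast]=4≠0 swap→a[1]=4, slow++,fast++
slow=2 fast=8: a[fast]=4≠0 swap→a[2]=4, slow++,fast++

[6, 4, 4, 0, 0, 0, 0, 0, 0]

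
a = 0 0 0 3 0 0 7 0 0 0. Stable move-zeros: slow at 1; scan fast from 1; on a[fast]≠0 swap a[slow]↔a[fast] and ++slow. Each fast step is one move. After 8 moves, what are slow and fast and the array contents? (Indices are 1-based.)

slow=3, fast=9, a=[3, 7, 0, 0, 0, 0, 0, 0, 0, 0]

slow=1 fast=1: a[fast]=0, fast++
slow=1 fast=2: a[fast]=0, fast++
slow=1 fast=3: a[fast]=0, fast++
slow=1 fast=4: a[fast]=3≠0 swap→a[1]=3, slow++,fast++
slow=2 fast=5: a[fast]=0, fast++
slow=2 fast=6: a[fast]=0, fast++
slow=2 fast=7: a[fast]=7≠0 swap→a[2]=7, slow++,fast++
slow=3 fast=8: a[fast]=0, fast++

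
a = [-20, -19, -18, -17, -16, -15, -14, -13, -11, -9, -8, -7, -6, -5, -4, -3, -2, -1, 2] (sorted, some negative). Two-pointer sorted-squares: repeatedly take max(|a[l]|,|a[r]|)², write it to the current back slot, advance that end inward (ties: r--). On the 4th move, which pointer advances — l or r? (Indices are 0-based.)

l

[0,18] |-20|>|2| out[18]=400 → l++
[1,18] |-19|>|2| out[17]=361 → l++
[2,18] |-18|>|2| out[16]=324 → l++
[3,18] |-17|>|2| out[15]=289 → l++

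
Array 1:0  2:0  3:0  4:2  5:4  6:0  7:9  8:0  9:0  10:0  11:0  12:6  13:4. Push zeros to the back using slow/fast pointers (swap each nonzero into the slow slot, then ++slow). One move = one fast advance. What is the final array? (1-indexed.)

[2, 4, 9, 6, 4, 0, 0, 0, 0, 0, 0, 0, 0]

(s=1,f=1) a[fast]=0 → fast++
(s=1,f=2) a[fast]=0 → fast++
(s=1,f=3) a[fast]=0 → fast++
(s=1,f=4) a[fast]=2≠0 swap→a[1]=2 → slow++,fast++
(s=2,f=5) a[fast]=4≠0 swap→a[2]=4 → slow++,fast++
(s=3,f=6) a[fast]=0 → fast++
(s=3,f=7) a[fast]=9≠0 swap→a[3]=9 → slow++,fast++
(s=4,f=8) a[fast]=0 → fast++
(s=4,f=9) a[fast]=0 → fast++
(s=4,f=10) a[fast]=0 → fast++
(s=4,f=11) a[fast]=0 → fast++
(s=4,f=12) a[fast]=6≠0 swap→a[4]=6 → slow++,fast++
(s=5,f=13) a[fast]=4≠0 swap→a[5]=4 → slow++,fast++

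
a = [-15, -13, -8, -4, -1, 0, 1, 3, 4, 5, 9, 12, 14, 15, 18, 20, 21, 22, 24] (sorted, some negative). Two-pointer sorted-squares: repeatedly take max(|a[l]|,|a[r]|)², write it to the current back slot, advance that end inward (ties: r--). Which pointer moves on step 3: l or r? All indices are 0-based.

r

[0,18] |-15|<=|24| out[18]=576 → r--
[0,17] |-15|<=|22| out[17]=484 → r--
[0,16] |-15|<=|21| out[16]=441 → r--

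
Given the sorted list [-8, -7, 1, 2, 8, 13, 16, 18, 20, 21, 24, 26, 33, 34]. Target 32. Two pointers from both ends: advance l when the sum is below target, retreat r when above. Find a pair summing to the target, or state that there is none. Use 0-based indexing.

(8, 24)

[0,13] -8+34=26 <32 → l++
[1,13] -7+34=27 <32 → l++
[2,13] 1+34=35 >32 → r--
[2,12] 1+33=34 >32 → r--
[2,11] 1+26=27 <32 → l++
[3,11] 2+26=28 <32 → l++
[4,11] 8+26=34 >32 → r--
[4,10] 8+24=32 → found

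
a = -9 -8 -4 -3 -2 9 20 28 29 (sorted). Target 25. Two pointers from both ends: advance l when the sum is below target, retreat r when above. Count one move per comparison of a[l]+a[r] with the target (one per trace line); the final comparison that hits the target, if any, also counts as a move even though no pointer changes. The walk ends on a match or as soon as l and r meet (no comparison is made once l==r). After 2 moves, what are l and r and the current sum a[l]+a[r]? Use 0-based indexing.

l=0 r=8: -9+29=20 <25, l++
l=1 r=8: -8+29=21 <25, l++

l=2, r=8, sum=25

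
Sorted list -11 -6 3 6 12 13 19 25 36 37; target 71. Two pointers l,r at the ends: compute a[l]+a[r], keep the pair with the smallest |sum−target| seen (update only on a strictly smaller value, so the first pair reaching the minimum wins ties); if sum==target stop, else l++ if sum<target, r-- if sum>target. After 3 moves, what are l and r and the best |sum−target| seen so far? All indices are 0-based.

l=0 r=9: -11+37=26 d=45 *, l++
l=1 r=9: -6+37=31 d=40 *, l++
l=2 r=9: 3+37=40 d=31 *, l++

l=3, r=9, best |Δ|=31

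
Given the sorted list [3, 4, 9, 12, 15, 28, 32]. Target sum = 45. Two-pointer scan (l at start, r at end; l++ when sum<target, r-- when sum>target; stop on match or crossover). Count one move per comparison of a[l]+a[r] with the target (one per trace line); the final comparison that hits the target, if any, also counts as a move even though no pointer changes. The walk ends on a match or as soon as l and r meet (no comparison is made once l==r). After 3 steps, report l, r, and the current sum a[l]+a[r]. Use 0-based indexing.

l=3, r=6, sum=44

l=0 r=6: 3+32=35 <45, l++
l=1 r=6: 4+32=36 <45, l++
l=2 r=6: 9+32=41 <45, l++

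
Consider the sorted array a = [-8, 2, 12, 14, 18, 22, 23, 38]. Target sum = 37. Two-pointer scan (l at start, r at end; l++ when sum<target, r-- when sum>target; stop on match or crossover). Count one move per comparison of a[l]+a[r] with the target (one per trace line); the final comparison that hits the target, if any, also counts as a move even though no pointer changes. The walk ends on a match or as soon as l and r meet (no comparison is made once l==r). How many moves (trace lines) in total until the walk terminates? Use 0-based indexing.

[0,7] -8+38=30 <37 → l++
[1,7] 2+38=40 >37 → r--
[1,6] 2+23=25 <37 → l++
[2,6] 12+23=35 <37 → l++
[3,6] 14+23=37 → found

5 moves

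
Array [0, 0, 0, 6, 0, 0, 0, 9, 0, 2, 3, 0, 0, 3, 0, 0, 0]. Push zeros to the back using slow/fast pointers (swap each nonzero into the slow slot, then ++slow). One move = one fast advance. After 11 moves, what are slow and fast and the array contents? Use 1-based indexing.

slow=1 fast=1: a[fast]=0, fast++
slow=1 fast=2: a[fast]=0, fast++
slow=1 fast=3: a[fast]=0, fast++
slow=1 fast=4: a[fast]=6≠0 swap→a[1]=6, slow++,fast++
slow=2 fast=5: a[fast]=0, fast++
slow=2 fast=6: a[fast]=0, fast++
slow=2 fast=7: a[fast]=0, fast++
slow=2 fast=8: a[fast]=9≠0 swap→a[2]=9, slow++,fast++
slow=3 fast=9: a[fast]=0, fast++
slow=3 fast=10: a[fast]=2≠0 swap→a[3]=2, slow++,fast++
slow=4 fast=11: a[fast]=3≠0 swap→a[4]=3, slow++,fast++

slow=5, fast=12, a=[6, 9, 2, 3, 0, 0, 0, 0, 0, 0, 0, 0, 0, 3, 0, 0, 0]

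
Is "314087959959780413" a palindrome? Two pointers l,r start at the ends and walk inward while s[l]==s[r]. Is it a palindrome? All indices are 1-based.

palindrome

[1,18] '3'=='3' → l++,r--
[2,17] '1'=='1' → l++,r--
[3,16] '4'=='4' → l++,r--
[4,15] '0'=='0' → l++,r--
[5,14] '8'=='8' → l++,r--
[6,13] '7'=='7' → l++,r--
[7,12] '9'=='9' → l++,r--
[8,11] '5'=='5' → l++,r--
[9,10] '9'=='9' → l++,r--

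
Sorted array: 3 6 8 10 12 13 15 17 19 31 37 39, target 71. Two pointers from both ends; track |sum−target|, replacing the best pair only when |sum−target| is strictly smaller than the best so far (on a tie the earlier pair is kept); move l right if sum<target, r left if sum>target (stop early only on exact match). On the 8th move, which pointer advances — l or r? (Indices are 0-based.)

[0,11] 3+39=42 d=29 * → l++
[1,11] 6+39=45 d=26 * → l++
[2,11] 8+39=47 d=24 * → l++
[3,11] 10+39=49 d=22 * → l++
[4,11] 12+39=51 d=20 * → l++
[5,11] 13+39=52 d=19 * → l++
[6,11] 15+39=54 d=17 * → l++
[7,11] 17+39=56 d=15 * → l++

l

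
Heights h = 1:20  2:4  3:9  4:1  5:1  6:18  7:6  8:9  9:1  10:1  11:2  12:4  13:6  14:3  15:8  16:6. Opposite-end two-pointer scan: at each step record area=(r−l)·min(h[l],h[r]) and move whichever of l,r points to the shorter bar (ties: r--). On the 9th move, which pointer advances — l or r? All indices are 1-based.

l=1 r=16: min(20,6)*15=90 best=90 *, r--
l=1 r=15: min(20,8)*14=112 best=112 *, r--
l=1 r=14: min(20,3)*13=39 best=112, r--
l=1 r=13: min(20,6)*12=72 best=112, r--
l=1 r=12: min(20,4)*11=44 best=112, r--
l=1 r=11: min(20,2)*10=20 best=112, r--
l=1 r=10: min(20,1)*9=9 best=112, r--
l=1 r=9: min(20,1)*8=8 best=112, r--
l=1 r=8: min(20,9)*7=63 best=112, r--

r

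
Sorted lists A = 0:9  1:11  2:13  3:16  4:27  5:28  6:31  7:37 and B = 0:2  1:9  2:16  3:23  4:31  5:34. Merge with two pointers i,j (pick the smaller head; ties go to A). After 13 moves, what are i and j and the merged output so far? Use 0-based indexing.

i=7, j=6, merged so far=[2, 9, 9, 11, 13, 16, 16, 23, 27, 28, 31, 31, 34]

[i=0,j=0] A[i]=9>B[j]=2 take 2 → j++
[i=0,j=1] A[i]=9<=B[j]=9 take 9 → i++
[i=1,j=1] A[i]=11>B[j]=9 take 9 → j++
[i=1,j=2] A[i]=11<=B[j]=16 take 11 → i++
[i=2,j=2] A[i]=13<=B[j]=16 take 13 → i++
[i=3,j=2] A[i]=16<=B[j]=16 take 16 → i++
[i=4,j=2] A[i]=27>B[j]=16 take 16 → j++
[i=4,j=3] A[i]=27>B[j]=23 take 23 → j++
[i=4,j=4] A[i]=27<=B[j]=31 take 27 → i++
[i=5,j=4] A[i]=28<=B[j]=31 take 28 → i++
[i=6,j=4] A[i]=31<=B[j]=31 take 31 → i++
[i=7,j=4] A[i]=37>B[j]=31 take 31 → j++
[i=7,j=5] A[i]=37>B[j]=34 take 34 → j++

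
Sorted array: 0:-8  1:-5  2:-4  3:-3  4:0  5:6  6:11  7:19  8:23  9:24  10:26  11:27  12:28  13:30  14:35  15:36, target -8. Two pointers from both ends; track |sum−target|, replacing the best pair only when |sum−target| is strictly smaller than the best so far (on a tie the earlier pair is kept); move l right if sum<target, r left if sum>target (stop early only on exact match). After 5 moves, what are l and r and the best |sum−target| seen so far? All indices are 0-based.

l=0 r=15: -8+36=28 d=36 *, r--
l=0 r=14: -8+35=27 d=35 *, r--
l=0 r=13: -8+30=22 d=30 *, r--
l=0 r=12: -8+28=20 d=28 *, r--
l=0 r=11: -8+27=19 d=27 *, r--

l=0, r=10, best |Δ|=27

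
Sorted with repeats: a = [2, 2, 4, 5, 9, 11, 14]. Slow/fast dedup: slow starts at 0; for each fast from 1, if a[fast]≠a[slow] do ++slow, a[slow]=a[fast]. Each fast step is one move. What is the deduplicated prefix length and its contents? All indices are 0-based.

slow=0 fast=1: a[fast]=2=a[slow] dup, fast++
slow=0 fast=2: a[fast]=4≠a[slow]=2 write a[1]=4, slow++,fast++
slow=1 fast=3: a[fast]=5≠a[slow]=4 write a[2]=5, slow++,fast++
slow=2 fast=4: a[fast]=9≠a[slow]=5 write a[3]=9, slow++,fast++
slow=3 fast=5: a[fast]=11≠a[slow]=9 write a[4]=11, slow++,fast++
slow=4 fast=6: a[fast]=14≠a[slow]=11 write a[5]=14, slow++,fast++

length 6; prefix = [2, 4, 5, 9, 11, 14]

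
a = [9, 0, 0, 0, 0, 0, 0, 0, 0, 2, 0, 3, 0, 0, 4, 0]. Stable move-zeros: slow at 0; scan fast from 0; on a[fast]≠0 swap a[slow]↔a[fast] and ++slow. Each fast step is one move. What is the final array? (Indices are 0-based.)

slow=0 fast=0: a[fast]=9≠0 swap→a[0]=9, slow++,fast++
slow=1 fast=1: a[fast]=0, fast++
slow=1 fast=2: a[fast]=0, fast++
slow=1 fast=3: a[fast]=0, fast++
slow=1 fast=4: a[fast]=0, fast++
slow=1 fast=5: a[fast]=0, fast++
slow=1 fast=6: a[fast]=0, fast++
slow=1 fast=7: a[fast]=0, fast++
slow=1 fast=8: a[fast]=0, fast++
slow=1 fast=9: a[fast]=2≠0 swap→a[1]=2, slow++,fast++
slow=2 fast=10: a[fast]=0, fast++
slow=2 fast=11: a[fast]=3≠0 swap→a[2]=3, slow++,fast++
slow=3 fast=12: a[fast]=0, fast++
slow=3 fast=13: a[fast]=0, fast++
slow=3 fast=14: a[fast]=4≠0 swap→a[3]=4, slow++,fast++
slow=4 fast=15: a[fast]=0, fast++

[9, 2, 3, 4, 0, 0, 0, 0, 0, 0, 0, 0, 0, 0, 0, 0]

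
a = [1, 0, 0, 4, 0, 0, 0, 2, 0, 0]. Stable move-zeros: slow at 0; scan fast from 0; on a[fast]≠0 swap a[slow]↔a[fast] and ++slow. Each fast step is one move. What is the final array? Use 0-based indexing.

[1, 4, 2, 0, 0, 0, 0, 0, 0, 0]

slow=0 fast=0: a[fast]=1≠0 swap→a[0]=1, slow++,fast++
slow=1 fast=1: a[fast]=0, fast++
slow=1 fast=2: a[fast]=0, fast++
slow=1 fast=3: a[fast]=4≠0 swap→a[1]=4, slow++,fast++
slow=2 fast=4: a[fast]=0, fast++
slow=2 fast=5: a[fast]=0, fast++
slow=2 fast=6: a[fast]=0, fast++
slow=2 fast=7: a[fast]=2≠0 swap→a[2]=2, slow++,fast++
slow=3 fast=8: a[fast]=0, fast++
slow=3 fast=9: a[fast]=0, fast++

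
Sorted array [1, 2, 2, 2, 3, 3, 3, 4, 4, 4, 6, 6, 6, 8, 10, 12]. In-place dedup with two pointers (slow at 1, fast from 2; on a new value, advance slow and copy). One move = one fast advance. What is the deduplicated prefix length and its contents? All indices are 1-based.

length 8; prefix = [1, 2, 3, 4, 6, 8, 10, 12]

(s=1,f=2) a[fast]=2≠a[slow]=1 write a[2]=2 → slow++,fast++
(s=2,f=3) a[fast]=2=a[slow] dup → fast++
(s=2,f=4) a[fast]=2=a[slow] dup → fast++
(s=2,f=5) a[fast]=3≠a[slow]=2 write a[3]=3 → slow++,fast++
(s=3,f=6) a[fast]=3=a[slow] dup → fast++
(s=3,f=7) a[fast]=3=a[slow] dup → fast++
(s=3,f=8) a[fast]=4≠a[slow]=3 write a[4]=4 → slow++,fast++
(s=4,f=9) a[fast]=4=a[slow] dup → fast++
(s=4,f=10) a[fast]=4=a[slow] dup → fast++
(s=4,f=11) a[fast]=6≠a[slow]=4 write a[5]=6 → slow++,fast++
(s=5,f=12) a[fast]=6=a[slow] dup → fast++
(s=5,f=13) a[fast]=6=a[slow] dup → fast++
(s=5,f=14) a[fast]=8≠a[slow]=6 write a[6]=8 → slow++,fast++
(s=6,f=15) a[fast]=10≠a[slow]=8 write a[7]=10 → slow++,fast++
(s=7,f=16) a[fast]=12≠a[slow]=10 write a[8]=12 → slow++,fast++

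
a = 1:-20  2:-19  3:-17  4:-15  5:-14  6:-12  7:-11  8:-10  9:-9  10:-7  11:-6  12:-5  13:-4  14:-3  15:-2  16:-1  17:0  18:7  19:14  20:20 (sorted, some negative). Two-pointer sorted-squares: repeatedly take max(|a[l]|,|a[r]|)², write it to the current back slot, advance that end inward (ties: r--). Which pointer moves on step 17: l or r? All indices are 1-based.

l

[1,20] |-20|<=|20| out[20]=400 → r--
[1,19] |-20|>|14| out[19]=400 → l++
[2,19] |-19|>|14| out[18]=361 → l++
[3,19] |-17|>|14| out[17]=289 → l++
[4,19] |-15|>|14| out[16]=225 → l++
[5,19] |-14|<=|14| out[15]=196 → r--
[5,18] |-14|>|7| out[14]=196 → l++
[6,18] |-12|>|7| out[13]=144 → l++
[7,18] |-11|>|7| out[12]=121 → l++
[8,18] |-10|>|7| out[11]=100 → l++
[9,18] |-9|>|7| out[10]=81 → l++
[10,18] |-7|<=|7| out[9]=49 → r--
[10,17] |-7|>|0| out[8]=49 → l++
[11,17] |-6|>|0| out[7]=36 → l++
[12,17] |-5|>|0| out[6]=25 → l++
[13,17] |-4|>|0| out[5]=16 → l++
[14,17] |-3|>|0| out[4]=9 → l++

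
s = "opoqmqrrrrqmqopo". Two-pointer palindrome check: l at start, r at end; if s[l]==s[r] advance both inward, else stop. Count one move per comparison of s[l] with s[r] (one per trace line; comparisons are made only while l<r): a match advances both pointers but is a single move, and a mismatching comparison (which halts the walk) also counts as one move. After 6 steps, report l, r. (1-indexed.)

l=7, r=10

[1,16] 'o'=='o' → l++,r--
[2,15] 'p'=='p' → l++,r--
[3,14] 'o'=='o' → l++,r--
[4,13] 'q'=='q' → l++,r--
[5,12] 'm'=='m' → l++,r--
[6,11] 'q'=='q' → l++,r--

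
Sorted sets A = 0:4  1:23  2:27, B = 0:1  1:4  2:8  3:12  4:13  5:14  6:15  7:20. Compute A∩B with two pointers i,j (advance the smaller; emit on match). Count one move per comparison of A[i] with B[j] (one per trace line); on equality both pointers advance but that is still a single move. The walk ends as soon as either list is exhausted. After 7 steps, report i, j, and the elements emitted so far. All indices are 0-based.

i=1, j=7, emitted=[4]

i=0 j=0: 4>1, j++
i=0 j=1: 4==4 emit, i++,j++
i=1 j=2: 23>8, j++
i=1 j=3: 23>12, j++
i=1 j=4: 23>13, j++
i=1 j=5: 23>14, j++
i=1 j=6: 23>15, j++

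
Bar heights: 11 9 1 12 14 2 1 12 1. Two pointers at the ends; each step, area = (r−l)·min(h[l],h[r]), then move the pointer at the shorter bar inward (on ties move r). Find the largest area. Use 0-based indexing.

l=0 r=8: min(11,1)*8=8 best=8 *, r--
l=0 r=7: min(11,12)*7=77 best=77 *, l++
l=1 r=7: min(9,12)*6=54 best=77, l++
l=2 r=7: min(1,12)*5=5 best=77, l++
l=3 r=7: min(12,12)*4=48 best=77, r--
l=3 r=6: min(12,1)*3=3 best=77, r--
l=3 r=5: min(12,2)*2=4 best=77, r--
l=3 r=4: min(12,14)*1=12 best=77, l++

max area = 77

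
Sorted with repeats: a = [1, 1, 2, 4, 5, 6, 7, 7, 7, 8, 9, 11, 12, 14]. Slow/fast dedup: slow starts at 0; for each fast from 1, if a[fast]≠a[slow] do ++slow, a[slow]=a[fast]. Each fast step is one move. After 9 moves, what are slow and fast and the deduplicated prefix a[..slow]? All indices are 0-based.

slow=6, fast=10, prefix=[1, 2, 4, 5, 6, 7, 8]

(s=0,f=1) a[fast]=1=a[slow] dup → fast++
(s=0,f=2) a[fast]=2≠a[slow]=1 write a[1]=2 → slow++,fast++
(s=1,f=3) a[fast]=4≠a[slow]=2 write a[2]=4 → slow++,fast++
(s=2,f=4) a[fast]=5≠a[slow]=4 write a[3]=5 → slow++,fast++
(s=3,f=5) a[fast]=6≠a[slow]=5 write a[4]=6 → slow++,fast++
(s=4,f=6) a[fast]=7≠a[slow]=6 write a[5]=7 → slow++,fast++
(s=5,f=7) a[fast]=7=a[slow] dup → fast++
(s=5,f=8) a[fast]=7=a[slow] dup → fast++
(s=5,f=9) a[fast]=8≠a[slow]=7 write a[6]=8 → slow++,fast++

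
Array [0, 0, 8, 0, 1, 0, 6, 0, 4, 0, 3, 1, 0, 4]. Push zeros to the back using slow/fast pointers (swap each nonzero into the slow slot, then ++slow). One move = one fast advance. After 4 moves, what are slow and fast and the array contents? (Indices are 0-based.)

slow=1, fast=4, a=[8, 0, 0, 0, 1, 0, 6, 0, 4, 0, 3, 1, 0, 4]

(s=0,f=0) a[fast]=0 → fast++
(s=0,f=1) a[fast]=0 → fast++
(s=0,f=2) a[fast]=8≠0 swap→a[0]=8 → slow++,fast++
(s=1,f=3) a[fast]=0 → fast++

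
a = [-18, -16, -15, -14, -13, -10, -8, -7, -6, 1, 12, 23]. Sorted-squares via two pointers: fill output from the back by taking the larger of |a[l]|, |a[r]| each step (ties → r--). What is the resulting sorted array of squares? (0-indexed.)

[1, 36, 49, 64, 100, 144, 169, 196, 225, 256, 324, 529]

l=0 r=11: |-18|<=|23| out[11]=529, r--
l=0 r=10: |-18|>|12| out[10]=324, l++
l=1 r=10: |-16|>|12| out[9]=256, l++
l=2 r=10: |-15|>|12| out[8]=225, l++
l=3 r=10: |-14|>|12| out[7]=196, l++
l=4 r=10: |-13|>|12| out[6]=169, l++
l=5 r=10: |-10|<=|12| out[5]=144, r--
l=5 r=9: |-10|>|1| out[4]=100, l++
l=6 r=9: |-8|>|1| out[3]=64, l++
l=7 r=9: |-7|>|1| out[2]=49, l++
l=8 r=9: |-6|>|1| out[1]=36, l++
l=9 r=9: |1|<=|1| out[0]=1, r--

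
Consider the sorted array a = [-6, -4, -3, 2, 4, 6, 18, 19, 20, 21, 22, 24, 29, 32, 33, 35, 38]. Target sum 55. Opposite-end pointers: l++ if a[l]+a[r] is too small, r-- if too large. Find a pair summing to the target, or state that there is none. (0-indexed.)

(20, 35)

[0,16] -6+38=32 <55 → l++
[1,16] -4+38=34 <55 → l++
[2,16] -3+38=35 <55 → l++
[3,16] 2+38=40 <55 → l++
[4,16] 4+38=42 <55 → l++
[5,16] 6+38=44 <55 → l++
[6,16] 18+38=56 >55 → r--
[6,15] 18+35=53 <55 → l++
[7,15] 19+35=54 <55 → l++
[8,15] 20+35=55 → found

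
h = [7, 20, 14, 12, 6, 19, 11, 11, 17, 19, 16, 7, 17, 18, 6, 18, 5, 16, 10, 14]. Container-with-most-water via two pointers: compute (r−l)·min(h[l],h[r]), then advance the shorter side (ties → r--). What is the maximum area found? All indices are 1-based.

[1,20] min(7,14)*19=133 best=133 * → l++
[2,20] min(20,14)*18=252 best=252 * → r--
[2,19] min(20,10)*17=170 best=252 → r--
[2,18] min(20,16)*16=256 best=256 * → r--
[2,17] min(20,5)*15=75 best=256 → r--
[2,16] min(20,18)*14=252 best=256 → r--
[2,15] min(20,6)*13=78 best=256 → r--
[2,14] min(20,18)*12=216 best=256 → r--
[2,13] min(20,17)*11=187 best=256 → r--
[2,12] min(20,7)*10=70 best=256 → r--
[2,11] min(20,16)*9=144 best=256 → r--
[2,10] min(20,19)*8=152 best=256 → r--
[2,9] min(20,17)*7=119 best=256 → r--
[2,8] min(20,11)*6=66 best=256 → r--
[2,7] min(20,11)*5=55 best=256 → r--
[2,6] min(20,19)*4=76 best=256 → r--
[2,5] min(20,6)*3=18 best=256 → r--
[2,4] min(20,12)*2=24 best=256 → r--
[2,3] min(20,14)*1=14 best=256 → r--

max area = 256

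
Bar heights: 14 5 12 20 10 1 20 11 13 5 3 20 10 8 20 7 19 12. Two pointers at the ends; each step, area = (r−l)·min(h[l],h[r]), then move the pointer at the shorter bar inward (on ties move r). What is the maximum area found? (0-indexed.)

[0,17] min(14,12)*17=204 best=204 * → r--
[0,16] min(14,19)*16=224 best=224 * → l++
[1,16] min(5,19)*15=75 best=224 → l++
[2,16] min(12,19)*14=168 best=224 → l++
[3,16] min(20,19)*13=247 best=247 * → r--
[3,15] min(20,7)*12=84 best=247 → r--
[3,14] min(20,20)*11=220 best=247 → r--
[3,13] min(20,8)*10=80 best=247 → r--
[3,12] min(20,10)*9=90 best=247 → r--
[3,11] min(20,20)*8=160 best=247 → r--
[3,10] min(20,3)*7=21 best=247 → r--
[3,9] min(20,5)*6=30 best=247 → r--
[3,8] min(20,13)*5=65 best=247 → r--
[3,7] min(20,11)*4=44 best=247 → r--
[3,6] min(20,20)*3=60 best=247 → r--
[3,5] min(20,1)*2=2 best=247 → r--
[3,4] min(20,10)*1=10 best=247 → r--

max area = 247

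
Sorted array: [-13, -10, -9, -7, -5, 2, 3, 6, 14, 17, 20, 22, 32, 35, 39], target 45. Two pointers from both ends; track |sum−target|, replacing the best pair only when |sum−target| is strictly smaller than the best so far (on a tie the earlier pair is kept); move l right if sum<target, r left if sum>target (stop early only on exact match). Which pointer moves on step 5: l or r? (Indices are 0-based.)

l

l=0 r=14: -13+39=26 d=19 *, l++
l=1 r=14: -10+39=29 d=16 *, l++
l=2 r=14: -9+39=30 d=15 *, l++
l=3 r=14: -7+39=32 d=13 *, l++
l=4 r=14: -5+39=34 d=11 *, l++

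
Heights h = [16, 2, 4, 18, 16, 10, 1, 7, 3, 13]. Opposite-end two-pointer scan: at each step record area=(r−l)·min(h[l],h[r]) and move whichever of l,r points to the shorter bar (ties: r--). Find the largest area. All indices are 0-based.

[0,9] min(16,13)*9=117 best=117 * → r--
[0,8] min(16,3)*8=24 best=117 → r--
[0,7] min(16,7)*7=49 best=117 → r--
[0,6] min(16,1)*6=6 best=117 → r--
[0,5] min(16,10)*5=50 best=117 → r--
[0,4] min(16,16)*4=64 best=117 → r--
[0,3] min(16,18)*3=48 best=117 → l++
[1,3] min(2,18)*2=4 best=117 → l++
[2,3] min(4,18)*1=4 best=117 → l++

max area = 117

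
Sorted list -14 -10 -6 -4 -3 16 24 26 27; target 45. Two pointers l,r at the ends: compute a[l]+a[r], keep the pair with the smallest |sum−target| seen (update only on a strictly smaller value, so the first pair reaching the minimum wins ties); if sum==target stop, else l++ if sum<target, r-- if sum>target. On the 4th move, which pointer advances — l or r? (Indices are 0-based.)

l

[0,8] -14+27=13 d=32 * → l++
[1,8] -10+27=17 d=28 * → l++
[2,8] -6+27=21 d=24 * → l++
[3,8] -4+27=23 d=22 * → l++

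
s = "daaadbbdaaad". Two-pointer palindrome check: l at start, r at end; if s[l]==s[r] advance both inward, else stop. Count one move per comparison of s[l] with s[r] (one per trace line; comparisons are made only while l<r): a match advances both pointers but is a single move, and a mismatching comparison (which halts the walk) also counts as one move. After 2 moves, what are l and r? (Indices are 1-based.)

l=3, r=10

[1,12] 'd'=='d' → l++,r--
[2,11] 'a'=='a' → l++,r--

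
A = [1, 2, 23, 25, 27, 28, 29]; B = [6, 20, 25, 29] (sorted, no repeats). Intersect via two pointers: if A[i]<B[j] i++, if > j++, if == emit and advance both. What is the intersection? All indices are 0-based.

i=0 j=0: 1<6, i++
i=1 j=0: 2<6, i++
i=2 j=0: 23>6, j++
i=2 j=1: 23>20, j++
i=2 j=2: 23<25, i++
i=3 j=2: 25==25 emit, i++,j++
i=4 j=3: 27<29, i++
i=5 j=3: 28<29, i++
i=6 j=3: 29==29 emit, i++,j++

intersection = [25, 29]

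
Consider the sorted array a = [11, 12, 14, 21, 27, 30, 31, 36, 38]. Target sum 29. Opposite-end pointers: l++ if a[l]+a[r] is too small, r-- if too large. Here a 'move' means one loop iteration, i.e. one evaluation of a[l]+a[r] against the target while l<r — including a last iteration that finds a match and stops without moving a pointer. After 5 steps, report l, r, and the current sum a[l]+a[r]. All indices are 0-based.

l=0, r=3, sum=32

l=0 r=8: 11+38=49 >29, r--
l=0 r=7: 11+36=47 >29, r--
l=0 r=6: 11+31=42 >29, r--
l=0 r=5: 11+30=41 >29, r--
l=0 r=4: 11+27=38 >29, r--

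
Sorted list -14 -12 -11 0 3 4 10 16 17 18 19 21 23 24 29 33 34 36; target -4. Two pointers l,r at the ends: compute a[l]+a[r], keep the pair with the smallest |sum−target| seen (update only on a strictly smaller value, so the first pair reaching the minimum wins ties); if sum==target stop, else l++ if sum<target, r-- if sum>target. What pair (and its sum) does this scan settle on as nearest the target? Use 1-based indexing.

pair (-14, 10) with sum -4 (|Δ|=0)

l=1 r=18: -14+36=22 d=26 *, r--
l=1 r=17: -14+34=20 d=24 *, r--
l=1 r=16: -14+33=19 d=23 *, r--
l=1 r=15: -14+29=15 d=19 *, r--
l=1 r=14: -14+24=10 d=14 *, r--
l=1 r=13: -14+23=9 d=13 *, r--
l=1 r=12: -14+21=7 d=11 *, r--
l=1 r=11: -14+19=5 d=9 *, r--
l=1 r=10: -14+18=4 d=8 *, r--
l=1 r=9: -14+17=3 d=7 *, r--
l=1 r=8: -14+16=2 d=6 *, r--
l=1 r=7: -14+10=-4 d=0 *, stop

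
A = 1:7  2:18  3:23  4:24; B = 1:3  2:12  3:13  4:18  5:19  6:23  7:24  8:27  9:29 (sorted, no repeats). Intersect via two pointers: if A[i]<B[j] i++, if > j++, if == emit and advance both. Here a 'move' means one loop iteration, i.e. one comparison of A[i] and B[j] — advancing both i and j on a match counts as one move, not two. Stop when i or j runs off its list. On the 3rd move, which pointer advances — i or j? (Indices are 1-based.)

[i=1,j=1] 7>3 → j++
[i=1,j=2] 7<12 → i++
[i=2,j=2] 18>12 → j++

j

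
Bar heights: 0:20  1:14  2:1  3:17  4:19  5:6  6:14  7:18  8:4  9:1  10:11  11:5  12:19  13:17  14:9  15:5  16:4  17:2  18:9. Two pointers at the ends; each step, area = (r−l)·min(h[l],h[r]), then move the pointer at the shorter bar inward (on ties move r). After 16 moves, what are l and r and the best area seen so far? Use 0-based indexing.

l=0 r=18: min(20,9)*18=162 best=162 *, r--
l=0 r=17: min(20,2)*17=34 best=162, r--
l=0 r=16: min(20,4)*16=64 best=162, r--
l=0 r=15: min(20,5)*15=75 best=162, r--
l=0 r=14: min(20,9)*14=126 best=162, r--
l=0 r=13: min(20,17)*13=221 best=221 *, r--
l=0 r=12: min(20,19)*12=228 best=228 *, r--
l=0 r=11: min(20,5)*11=55 best=228, r--
l=0 r=10: min(20,11)*10=110 best=228, r--
l=0 r=9: min(20,1)*9=9 best=228, r--
l=0 r=8: min(20,4)*8=32 best=228, r--
l=0 r=7: min(20,18)*7=126 best=228, r--
l=0 r=6: min(20,14)*6=84 best=228, r--
l=0 r=5: min(20,6)*5=30 best=228, r--
l=0 r=4: min(20,19)*4=76 best=228, r--
l=0 r=3: min(20,17)*3=51 best=228, r--

l=0, r=2, best area=228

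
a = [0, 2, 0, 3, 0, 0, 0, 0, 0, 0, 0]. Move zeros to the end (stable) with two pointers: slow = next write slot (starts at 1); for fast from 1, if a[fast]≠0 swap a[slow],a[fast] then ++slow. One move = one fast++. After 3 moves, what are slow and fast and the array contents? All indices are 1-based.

slow=2, fast=4, a=[2, 0, 0, 3, 0, 0, 0, 0, 0, 0, 0]

slow=1 fast=1: a[fast]=0, fast++
slow=1 fast=2: a[fast]=2≠0 swap→a[1]=2, slow++,fast++
slow=2 fast=3: a[fast]=0, fast++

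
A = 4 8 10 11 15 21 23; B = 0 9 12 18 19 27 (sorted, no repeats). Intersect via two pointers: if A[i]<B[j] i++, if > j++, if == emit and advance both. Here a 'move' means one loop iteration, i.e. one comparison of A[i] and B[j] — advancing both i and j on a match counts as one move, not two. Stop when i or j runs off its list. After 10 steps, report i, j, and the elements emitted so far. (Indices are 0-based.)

i=5, j=5, emitted=[]

i=0 j=0: 4>0, j++
i=0 j=1: 4<9, i++
i=1 j=1: 8<9, i++
i=2 j=1: 10>9, j++
i=2 j=2: 10<12, i++
i=3 j=2: 11<12, i++
i=4 j=2: 15>12, j++
i=4 j=3: 15<18, i++
i=5 j=3: 21>18, j++
i=5 j=4: 21>19, j++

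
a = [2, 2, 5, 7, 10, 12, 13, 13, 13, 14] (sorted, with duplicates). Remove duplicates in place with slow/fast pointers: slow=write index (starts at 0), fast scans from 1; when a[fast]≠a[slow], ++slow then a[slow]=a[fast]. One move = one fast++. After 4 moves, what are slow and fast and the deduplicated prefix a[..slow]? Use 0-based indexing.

slow=3, fast=5, prefix=[2, 5, 7, 10]

slow=0 fast=1: a[fast]=2=a[slow] dup, fast++
slow=0 fast=2: a[fast]=5≠a[slow]=2 write a[1]=5, slow++,fast++
slow=1 fast=3: a[fast]=7≠a[slow]=5 write a[2]=7, slow++,fast++
slow=2 fast=4: a[fast]=10≠a[slow]=7 write a[3]=10, slow++,fast++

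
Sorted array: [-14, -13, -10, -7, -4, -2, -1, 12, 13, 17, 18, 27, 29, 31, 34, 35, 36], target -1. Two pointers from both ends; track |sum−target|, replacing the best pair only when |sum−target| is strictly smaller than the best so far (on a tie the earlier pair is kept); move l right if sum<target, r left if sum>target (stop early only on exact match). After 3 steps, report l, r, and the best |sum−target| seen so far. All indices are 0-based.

l=0, r=13, best |Δ|=21

[0,16] -14+36=22 d=23 * → r--
[0,15] -14+35=21 d=22 * → r--
[0,14] -14+34=20 d=21 * → r--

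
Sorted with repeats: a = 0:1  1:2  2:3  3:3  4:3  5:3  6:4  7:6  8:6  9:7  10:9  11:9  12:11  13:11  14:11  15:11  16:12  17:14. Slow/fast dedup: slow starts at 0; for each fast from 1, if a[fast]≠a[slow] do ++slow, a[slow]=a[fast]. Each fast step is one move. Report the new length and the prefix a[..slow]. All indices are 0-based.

slow=0 fast=1: a[fast]=2≠a[slow]=1 write a[1]=2, slow++,fast++
slow=1 fast=2: a[fast]=3≠a[slow]=2 write a[2]=3, slow++,fast++
slow=2 fast=3: a[fast]=3=a[slow] dup, fast++
slow=2 fast=4: a[fast]=3=a[slow] dup, fast++
slow=2 fast=5: a[fast]=3=a[slow] dup, fast++
slow=2 fast=6: a[fast]=4≠a[slow]=3 write a[3]=4, slow++,fast++
slow=3 fast=7: a[fast]=6≠a[slow]=4 write a[4]=6, slow++,fast++
slow=4 fast=8: a[fast]=6=a[slow] dup, fast++
slow=4 fast=9: a[fast]=7≠a[slow]=6 write a[5]=7, slow++,fast++
slow=5 fast=10: a[fast]=9≠a[slow]=7 write a[6]=9, slow++,fast++
slow=6 fast=11: a[fast]=9=a[slow] dup, fast++
slow=6 fast=12: a[fast]=11≠a[slow]=9 write a[7]=11, slow++,fast++
slow=7 fast=13: a[fast]=11=a[slow] dup, fast++
slow=7 fast=14: a[fast]=11=a[slow] dup, fast++
slow=7 fast=15: a[fast]=11=a[slow] dup, fast++
slow=7 fast=16: a[fast]=12≠a[slow]=11 write a[8]=12, slow++,fast++
slow=8 fast=17: a[fast]=14≠a[slow]=12 write a[9]=14, slow++,fast++

length 10; prefix = [1, 2, 3, 4, 6, 7, 9, 11, 12, 14]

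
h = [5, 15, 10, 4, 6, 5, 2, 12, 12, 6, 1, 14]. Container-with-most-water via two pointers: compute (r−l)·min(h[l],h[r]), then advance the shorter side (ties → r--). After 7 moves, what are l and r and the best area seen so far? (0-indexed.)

l=1, r=5, best area=140

l=0 r=11: min(5,14)*11=55 best=55 *, l++
l=1 r=11: min(15,14)*10=140 best=140 *, r--
l=1 r=10: min(15,1)*9=9 best=140, r--
l=1 r=9: min(15,6)*8=48 best=140, r--
l=1 r=8: min(15,12)*7=84 best=140, r--
l=1 r=7: min(15,12)*6=72 best=140, r--
l=1 r=6: min(15,2)*5=10 best=140, r--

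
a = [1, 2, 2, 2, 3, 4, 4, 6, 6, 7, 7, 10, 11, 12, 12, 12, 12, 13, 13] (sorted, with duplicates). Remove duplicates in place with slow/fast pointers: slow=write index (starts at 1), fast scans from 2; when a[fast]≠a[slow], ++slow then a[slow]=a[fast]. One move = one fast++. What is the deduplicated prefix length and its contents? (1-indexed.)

length 10; prefix = [1, 2, 3, 4, 6, 7, 10, 11, 12, 13]

slow=1 fast=2: a[fast]=2≠a[slow]=1 write a[2]=2, slow++,fast++
slow=2 fast=3: a[fast]=2=a[slow] dup, fast++
slow=2 fast=4: a[fast]=2=a[slow] dup, fast++
slow=2 fast=5: a[fast]=3≠a[slow]=2 write a[3]=3, slow++,fast++
slow=3 fast=6: a[fast]=4≠a[slow]=3 write a[4]=4, slow++,fast++
slow=4 fast=7: a[fast]=4=a[slow] dup, fast++
slow=4 fast=8: a[fast]=6≠a[slow]=4 write a[5]=6, slow++,fast++
slow=5 fast=9: a[fast]=6=a[slow] dup, fast++
slow=5 fast=10: a[fast]=7≠a[slow]=6 write a[6]=7, slow++,fast++
slow=6 fast=11: a[fast]=7=a[slow] dup, fast++
slow=6 fast=12: a[fast]=10≠a[slow]=7 write a[7]=10, slow++,fast++
slow=7 fast=13: a[fast]=11≠a[slow]=10 write a[8]=11, slow++,fast++
slow=8 fast=14: a[fast]=12≠a[slow]=11 write a[9]=12, slow++,fast++
slow=9 fast=15: a[fast]=12=a[slow] dup, fast++
slow=9 fast=16: a[fast]=12=a[slow] dup, fast++
slow=9 fast=17: a[fast]=12=a[slow] dup, fast++
slow=9 fast=18: a[fast]=13≠a[slow]=12 write a[10]=13, slow++,fast++
slow=10 fast=19: a[fast]=13=a[slow] dup, fast++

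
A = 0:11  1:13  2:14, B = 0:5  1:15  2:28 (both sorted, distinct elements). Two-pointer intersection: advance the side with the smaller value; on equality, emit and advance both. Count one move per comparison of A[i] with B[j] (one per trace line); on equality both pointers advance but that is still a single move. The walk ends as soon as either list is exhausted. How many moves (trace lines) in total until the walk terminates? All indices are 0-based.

4 moves

[i=0,j=0] 11>5 → j++
[i=0,j=1] 11<15 → i++
[i=1,j=1] 13<15 → i++
[i=2,j=1] 14<15 → i++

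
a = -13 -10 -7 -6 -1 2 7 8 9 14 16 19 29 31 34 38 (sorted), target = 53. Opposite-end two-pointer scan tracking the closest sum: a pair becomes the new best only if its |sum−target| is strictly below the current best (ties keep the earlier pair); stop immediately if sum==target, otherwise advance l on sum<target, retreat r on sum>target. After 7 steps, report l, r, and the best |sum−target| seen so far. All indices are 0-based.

l=7, r=15, best |Δ|=8

[0,15] -13+38=25 d=28 * → l++
[1,15] -10+38=28 d=25 * → l++
[2,15] -7+38=31 d=22 * → l++
[3,15] -6+38=32 d=21 * → l++
[4,15] -1+38=37 d=16 * → l++
[5,15] 2+38=40 d=13 * → l++
[6,15] 7+38=45 d=8 * → l++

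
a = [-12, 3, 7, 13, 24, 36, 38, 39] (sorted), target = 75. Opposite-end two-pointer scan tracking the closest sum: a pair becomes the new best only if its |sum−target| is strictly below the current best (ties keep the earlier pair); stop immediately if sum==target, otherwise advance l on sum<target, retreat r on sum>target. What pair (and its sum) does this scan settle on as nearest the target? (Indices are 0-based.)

l=0 r=7: -12+39=27 d=48 *, l++
l=1 r=7: 3+39=42 d=33 *, l++
l=2 r=7: 7+39=46 d=29 *, l++
l=3 r=7: 13+39=52 d=23 *, l++
l=4 r=7: 24+39=63 d=12 *, l++
l=5 r=7: 36+39=75 d=0 *, stop

pair (36, 39) with sum 75 (|Δ|=0)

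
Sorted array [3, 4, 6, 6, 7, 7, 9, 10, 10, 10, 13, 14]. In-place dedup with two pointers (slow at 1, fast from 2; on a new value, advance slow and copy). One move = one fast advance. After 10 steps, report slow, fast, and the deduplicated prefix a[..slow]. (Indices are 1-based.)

slow=7, fast=12, prefix=[3, 4, 6, 7, 9, 10, 13]

(s=1,f=2) a[fast]=4≠a[slow]=3 write a[2]=4 → slow++,fast++
(s=2,f=3) a[fast]=6≠a[slow]=4 write a[3]=6 → slow++,fast++
(s=3,f=4) a[fast]=6=a[slow] dup → fast++
(s=3,f=5) a[fast]=7≠a[slow]=6 write a[4]=7 → slow++,fast++
(s=4,f=6) a[fast]=7=a[slow] dup → fast++
(s=4,f=7) a[fast]=9≠a[slow]=7 write a[5]=9 → slow++,fast++
(s=5,f=8) a[fast]=10≠a[slow]=9 write a[6]=10 → slow++,fast++
(s=6,f=9) a[fast]=10=a[slow] dup → fast++
(s=6,f=10) a[fast]=10=a[slow] dup → fast++
(s=6,f=11) a[fast]=13≠a[slow]=10 write a[7]=13 → slow++,fast++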